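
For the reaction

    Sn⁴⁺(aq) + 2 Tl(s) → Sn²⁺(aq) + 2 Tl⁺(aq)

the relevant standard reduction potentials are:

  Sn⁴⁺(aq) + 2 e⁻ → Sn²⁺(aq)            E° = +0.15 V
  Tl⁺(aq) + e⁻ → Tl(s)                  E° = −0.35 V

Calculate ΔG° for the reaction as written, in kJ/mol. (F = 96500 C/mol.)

−96.5 kJ/mol

In the reaction as written Sn⁴⁺(aq) is reduced, so the Sn⁴⁺/Sn²⁺ couple is the cathode and Tl⁺/Tl is the anode.
E°cell = +0.15 − (−0.35) = +0.50 V; balancing electrons gives n = 2.
ΔG° = −nFE°cell = −(2)(96500)(+0.50) J/mol = −96.5 kJ/mol.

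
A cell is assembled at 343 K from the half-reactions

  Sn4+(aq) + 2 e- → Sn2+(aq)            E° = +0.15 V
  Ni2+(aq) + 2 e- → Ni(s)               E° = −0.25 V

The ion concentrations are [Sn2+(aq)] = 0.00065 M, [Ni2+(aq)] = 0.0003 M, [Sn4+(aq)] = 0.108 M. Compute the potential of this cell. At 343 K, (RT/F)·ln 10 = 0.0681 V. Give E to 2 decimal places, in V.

+0.60 V

The Sn⁴⁺/Sn²⁺ couple has the more positive E°, so it is the cathode; Ni²⁺/Ni is the anode.
The standard potential is +0.15 − (−0.25) = +0.40 V and the balanced reaction transfers n = 2 electrons.
The balanced reaction is Sn4+(aq) + Ni(s) → Sn2+(aq) + Ni2+(aq), so Q = ([Sn2+(aq)]·[Ni2+(aq)]) / [Sn4+(aq)] = 1.81×10^−6 and log Q = −5.743.
E = E° − (0.0681/n)·log Q = +0.40 − (0.0681/2)(−5.743) = +0.60 V.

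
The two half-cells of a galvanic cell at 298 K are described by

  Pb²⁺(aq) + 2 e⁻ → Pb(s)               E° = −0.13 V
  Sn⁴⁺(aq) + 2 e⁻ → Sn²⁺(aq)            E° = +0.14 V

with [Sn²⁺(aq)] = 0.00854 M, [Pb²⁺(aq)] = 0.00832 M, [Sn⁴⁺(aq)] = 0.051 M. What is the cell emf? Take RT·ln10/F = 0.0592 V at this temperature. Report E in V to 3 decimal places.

The Sn⁴⁺/Sn²⁺ couple has the more positive E°, so it is the cathode; Pb²⁺/Pb is the anode.
E°cell = E°cat − E°an = +0.14 − (−0.13) = +0.27 V; n = 2.
Balancing gives Sn⁴⁺(aq) + Pb(s) → Sn²⁺(aq) + Pb²⁺(aq); hence Q = ([Sn²⁺(aq)]·[Pb²⁺(aq)]) / [Sn⁴⁺(aq)] = 0.00139 (log Q = −2.856).
By the Nernst equation, E = +0.27 − (0.0592/2)·(−2.856) = +0.355 V.

+0.355 V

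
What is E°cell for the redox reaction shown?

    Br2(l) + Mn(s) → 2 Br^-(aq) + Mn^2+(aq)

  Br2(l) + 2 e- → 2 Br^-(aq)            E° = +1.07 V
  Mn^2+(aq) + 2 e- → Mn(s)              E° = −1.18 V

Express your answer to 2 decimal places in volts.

+2.25 V

Br2(l) gains electrons, so the Br₂/Br⁻ couple is the cathode; the Mn²⁺/Mn couple is the anode.
E°cell = E°(cathode) − E°(anode) = +1.07 − (−1.18) = +2.25 V.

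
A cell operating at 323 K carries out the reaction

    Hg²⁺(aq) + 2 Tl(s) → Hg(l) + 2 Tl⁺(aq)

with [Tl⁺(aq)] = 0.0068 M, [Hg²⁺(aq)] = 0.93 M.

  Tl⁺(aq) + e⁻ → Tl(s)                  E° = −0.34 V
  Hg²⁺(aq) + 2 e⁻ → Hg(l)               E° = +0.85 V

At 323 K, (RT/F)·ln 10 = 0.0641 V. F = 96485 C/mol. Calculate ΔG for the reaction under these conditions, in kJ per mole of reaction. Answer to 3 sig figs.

−256 kJ/mol

With Hg²⁺/Hg reduced at the cathode, E°cell = +0.85 − (−0.34) = +1.19 V and n = 2.
The reaction quotient is [Tl⁺(aq)]^2 / [Hg²⁺(aq)] = 4.97×10^−5; by Nernst, E = +1.19 − (0.0641/2)(−4.303) = +1.3279 V.
Then ΔG = −nFE = −2 × 96485 × +1.3279 J/mol = −256 kJ/mol.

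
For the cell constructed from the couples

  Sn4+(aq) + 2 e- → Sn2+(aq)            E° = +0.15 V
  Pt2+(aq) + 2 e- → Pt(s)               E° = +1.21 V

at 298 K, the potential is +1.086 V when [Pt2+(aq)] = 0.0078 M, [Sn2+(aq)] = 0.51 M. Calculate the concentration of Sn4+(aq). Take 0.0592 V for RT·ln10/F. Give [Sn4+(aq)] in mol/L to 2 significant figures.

0.00053 M

With Pt²⁺/Pt at the cathode and Sn⁴⁺/Sn²⁺ at the anode, E°cell = +1.21 − (+0.15) = +1.06 V (n = 2).
From the Nernst equation, log Q = n(E° − E)/0.0592 = 2·(+1.06 − (+1.086))/0.0592 = −0.878.
The balanced reaction is Pt2+(aq) + Sn2+(aq) → Pt(s) + Sn4+(aq), so Q = [Sn4+(aq)] / ([Pt2+(aq)]·[Sn2+(aq)]).
Substituting the known concentrations and solving, log [Sn4+(aq)] = −3.278 and [Sn4+(aq)] = 0.00053 M.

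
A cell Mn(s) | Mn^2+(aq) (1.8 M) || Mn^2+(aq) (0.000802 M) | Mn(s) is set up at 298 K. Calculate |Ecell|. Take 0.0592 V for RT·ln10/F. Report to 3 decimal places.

For a concentration cell E°cell = 0, since both electrodes use the same couple.
The compartment with the higher Mn^2+(aq) concentration (1.8 M) acts as the cathode; ions are reduced there and produced at the dilute (0.000802 M) anode.
With n = 2, Ecell = −(0.0592/2)·log([dilute]/[conc]) = −(0.0592/2)·log(0.000802/1.8) = +0.099 V.

0.099 V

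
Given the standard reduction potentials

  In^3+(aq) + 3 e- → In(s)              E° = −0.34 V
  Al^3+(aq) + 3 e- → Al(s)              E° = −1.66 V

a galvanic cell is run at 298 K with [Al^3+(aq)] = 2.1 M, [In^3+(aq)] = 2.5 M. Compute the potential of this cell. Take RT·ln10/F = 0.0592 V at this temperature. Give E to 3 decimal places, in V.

In³⁺/In is reduced (cathode, E° = −0.34 V) and Al³⁺/Al is oxidized (anode).
E°cell = −0.34 − (−1.66) = +1.32 V, with n = 3 electrons transferred.
For the overall reaction In^3+(aq) + Al(s) → In(s) + Al^3+(aq), Q = [Al^3+(aq)] / [In^3+(aq)] = 0.84, giving log Q = −0.076.
E = E° − (0.0592/n)·log Q = +1.32 − (0.0592/3)(−0.076) = +1.321 V.

+1.321 V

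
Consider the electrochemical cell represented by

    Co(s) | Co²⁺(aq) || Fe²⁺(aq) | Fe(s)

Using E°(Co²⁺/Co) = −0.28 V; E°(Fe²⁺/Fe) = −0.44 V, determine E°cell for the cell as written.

By convention the left-hand electrode in cell notation is the anode (oxidation) and the right-hand electrode is the cathode (reduction).
E°cell = E°(right) − E°(left) = −0.44 − (−0.28) = −0.16 V.
The negative sign shows that, as written, the cell would require an external voltage to drive the reaction.

−0.16 V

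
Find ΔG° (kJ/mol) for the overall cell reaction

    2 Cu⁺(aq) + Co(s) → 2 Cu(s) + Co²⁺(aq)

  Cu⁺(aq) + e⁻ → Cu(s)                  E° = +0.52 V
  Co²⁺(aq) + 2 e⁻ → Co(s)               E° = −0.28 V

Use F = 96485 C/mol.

In the reaction as written Cu⁺(aq) is reduced, so the Cu⁺/Cu couple is the cathode and Co²⁺/Co is the anode.
E°cell = +0.52 − (−0.28) = +0.80 V; balancing electrons gives n = 2.
ΔG° = −nFE°cell = −(2)(96485)(+0.80) J/mol = −154 kJ/mol.

−154 kJ/mol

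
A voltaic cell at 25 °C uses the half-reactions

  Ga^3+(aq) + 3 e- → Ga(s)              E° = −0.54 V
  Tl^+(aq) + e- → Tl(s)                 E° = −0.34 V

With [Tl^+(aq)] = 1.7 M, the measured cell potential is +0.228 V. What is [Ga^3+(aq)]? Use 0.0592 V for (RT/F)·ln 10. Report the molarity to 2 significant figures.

Tl⁺/Tl is the cathode (higher E°); E°cell = −0.34 − (−0.54) = +0.20 V with n = 3.
From the Nernst equation, log Q = n(E° − E)/0.0592 = 3·(+0.20 − (+0.228))/0.0592 = −1.419.
The balanced reaction is 3 Tl^+(aq) + Ga(s) → 3 Tl(s) + Ga^3+(aq), so Q = [Ga^3+(aq)] / [Tl^+(aq)]^3.
Solving for the unknown gives log [Ga^3+(aq)] = −0.728, so [Ga^3+(aq)] ≈ 0.19 M.

0.19 M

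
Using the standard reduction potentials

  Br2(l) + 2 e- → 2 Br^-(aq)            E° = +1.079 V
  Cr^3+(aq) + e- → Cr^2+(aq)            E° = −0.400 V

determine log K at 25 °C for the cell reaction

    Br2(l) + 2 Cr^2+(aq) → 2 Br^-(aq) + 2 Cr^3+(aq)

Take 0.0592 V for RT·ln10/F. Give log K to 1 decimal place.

log K = 50.0

The Br₂/Br⁻ couple is reduced (cathode); E°cell = +1.079 − (−0.400) = +1.479 V with n = 2.
At equilibrium E = 0, so log K = nE°cell / 0.0592 = (2)(+1.479) / 0.0592 = 50.0.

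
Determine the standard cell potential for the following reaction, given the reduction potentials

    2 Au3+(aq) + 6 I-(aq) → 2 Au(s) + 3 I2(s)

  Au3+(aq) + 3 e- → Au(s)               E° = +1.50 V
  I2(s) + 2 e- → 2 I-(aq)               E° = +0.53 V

In the reaction as written, Au3+(aq) is reduced (cathode) and I2(s) is produced by oxidation at the anode.
E°cell = E°(cathode) − E°(anode) = +1.50 − (+0.53) = +0.97 V.

+0.97 V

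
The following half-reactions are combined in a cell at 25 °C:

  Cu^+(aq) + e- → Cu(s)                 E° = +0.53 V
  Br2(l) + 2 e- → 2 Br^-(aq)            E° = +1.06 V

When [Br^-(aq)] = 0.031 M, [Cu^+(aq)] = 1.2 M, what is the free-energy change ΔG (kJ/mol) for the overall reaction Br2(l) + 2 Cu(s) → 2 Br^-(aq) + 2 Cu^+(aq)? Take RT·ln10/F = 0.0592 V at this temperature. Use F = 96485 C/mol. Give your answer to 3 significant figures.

−119 kJ/mol

The standard cell potential is +1.06 − (+0.53) = +0.53 V, with n = 2 electrons in the balanced equation.
Here Q = [Br^-(aq)]^2·[Cu^+(aq)]^2 = 0.00138 (log Q = −2.859), giving E = +0.53 − (0.0592/2)·(−2.859) = +0.6146 V.
Then ΔG = −nFE = −2 × 96485 × +0.6146 J/mol = −119 kJ/mol.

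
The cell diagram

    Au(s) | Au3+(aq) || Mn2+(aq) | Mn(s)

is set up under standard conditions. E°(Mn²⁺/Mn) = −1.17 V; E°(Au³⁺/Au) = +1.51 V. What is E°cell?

−2.68 V

By convention the left-hand electrode in cell notation is the anode (oxidation) and the right-hand electrode is the cathode (reduction).
E°cell = E°(right) − E°(left) = −1.17 − (+1.51) = −2.68 V.
The negative sign shows that, as written, the cell would require an external voltage to drive the reaction.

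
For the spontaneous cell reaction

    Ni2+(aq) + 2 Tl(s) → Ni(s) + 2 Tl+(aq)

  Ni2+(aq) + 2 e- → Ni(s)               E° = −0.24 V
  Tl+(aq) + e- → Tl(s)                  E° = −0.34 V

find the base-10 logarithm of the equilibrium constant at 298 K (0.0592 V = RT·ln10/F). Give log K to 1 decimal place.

The Ni²⁺/Ni couple is reduced (cathode); E°cell = −0.24 − (−0.34) = +0.10 V with n = 2.
At equilibrium E = 0, so log K = nE°cell / 0.0592 = (2)(+0.10) / 0.0592 = 3.4.

log K = 3.4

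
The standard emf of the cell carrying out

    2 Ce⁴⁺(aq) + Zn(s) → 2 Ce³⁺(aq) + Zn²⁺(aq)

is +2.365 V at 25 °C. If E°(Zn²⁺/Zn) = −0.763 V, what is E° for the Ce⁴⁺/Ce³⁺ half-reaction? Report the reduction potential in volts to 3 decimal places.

+1.602 V

In the reaction as written the Ce⁴⁺/Ce³⁺ couple is reduced (cathode) and Zn²⁺/Zn is oxidized (anode), so E°cell = E°(Ce⁴⁺/Ce³⁺) − E°(Zn²⁺/Zn).
E°(Ce⁴⁺/Ce³⁺) = E°cell + E°(anode) = +2.365 + (−0.763) = +1.602 V.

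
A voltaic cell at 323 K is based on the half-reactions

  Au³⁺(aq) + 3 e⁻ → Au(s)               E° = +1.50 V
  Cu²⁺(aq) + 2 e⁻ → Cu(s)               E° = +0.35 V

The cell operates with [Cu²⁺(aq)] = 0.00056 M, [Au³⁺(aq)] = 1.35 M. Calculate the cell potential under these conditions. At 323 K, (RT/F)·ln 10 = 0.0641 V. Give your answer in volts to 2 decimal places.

Au³⁺/Au is reduced (cathode, E° = +1.50 V) and Cu²⁺/Cu is oxidized (anode).
E°cell = E°cat − E°an = +1.50 − (+0.35) = +1.15 V; n = 6.
The balanced reaction is 2 Au³⁺(aq) + 3 Cu(s) → 2 Au(s) + 3 Cu²⁺(aq), so Q = [Cu²⁺(aq)]^3 / [Au³⁺(aq)]^2 = 9.64×10^−11 and log Q = −10.016.
E = E° − (0.0641/n)·log Q = +1.15 − (0.0641/6)(−10.016) = +1.26 V.

+1.26 V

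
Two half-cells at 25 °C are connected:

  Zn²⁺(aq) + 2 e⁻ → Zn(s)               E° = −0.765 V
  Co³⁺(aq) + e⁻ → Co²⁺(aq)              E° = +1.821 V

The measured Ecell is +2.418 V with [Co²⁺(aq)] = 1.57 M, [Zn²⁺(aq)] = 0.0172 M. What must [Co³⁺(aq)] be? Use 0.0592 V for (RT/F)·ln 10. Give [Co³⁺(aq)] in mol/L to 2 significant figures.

Co³⁺/Co²⁺ is the cathode (higher E°); E°cell = +1.821 − (−0.765) = +2.586 V with n = 2.
From the Nernst equation, log Q = n(E° − E)/0.0592 = 2·(+2.586 − (+2.418))/0.0592 = 5.676.
Balancing electrons gives 2 Co³⁺(aq) + Zn(s) → 2 Co²⁺(aq) + Zn²⁺(aq); thus Q = ([Co²⁺(aq)]^2·[Zn²⁺(aq)]) / [Co³⁺(aq)]^2.
Isolating [Co³⁺(aq)] in Q = 10^{5.676} yields log [Co³⁺(aq)] = −3.524, i.e. 0.00030 M.

0.00030 M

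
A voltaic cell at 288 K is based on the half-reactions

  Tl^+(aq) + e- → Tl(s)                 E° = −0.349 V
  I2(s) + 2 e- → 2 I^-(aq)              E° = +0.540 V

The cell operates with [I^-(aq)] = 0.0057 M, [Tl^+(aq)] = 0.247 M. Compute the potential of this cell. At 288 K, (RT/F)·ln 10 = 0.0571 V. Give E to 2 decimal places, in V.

+1.05 V

The I₂/I⁻ couple has the more positive E°, so it is the cathode; Tl⁺/Tl is the anode.
E°cell = +0.540 − (−0.349) = +0.889 V, with n = 2 electrons transferred.
For the overall reaction I2(s) + 2 Tl(s) → 2 I^-(aq) + 2 Tl^+(aq), Q = [I^-(aq)]^2·[Tl^+(aq)]^2 = 1.98×10^−6, giving log Q = −5.703.
Applying E = E° − (RT ln10/nF)·log Q gives +0.889 − (0.0571/2)(−5.703) = +1.05 V.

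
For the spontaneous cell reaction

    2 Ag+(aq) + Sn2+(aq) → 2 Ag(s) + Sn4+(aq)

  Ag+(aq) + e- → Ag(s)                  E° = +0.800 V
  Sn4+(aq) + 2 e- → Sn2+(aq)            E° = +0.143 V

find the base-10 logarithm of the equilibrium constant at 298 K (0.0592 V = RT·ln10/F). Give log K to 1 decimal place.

The Ag⁺/Ag couple is reduced (cathode); E°cell = +0.800 − (+0.143) = +0.657 V with n = 2.
At equilibrium E = 0, so log K = nE°cell / 0.0592 = (2)(+0.657) / 0.0592 = 22.2.

log K = 22.2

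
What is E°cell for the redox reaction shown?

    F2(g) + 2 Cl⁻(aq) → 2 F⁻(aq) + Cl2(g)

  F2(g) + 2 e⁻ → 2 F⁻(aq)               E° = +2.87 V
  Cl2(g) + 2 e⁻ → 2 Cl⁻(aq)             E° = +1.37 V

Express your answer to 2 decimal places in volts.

In the reaction as written, F2(g) is reduced (cathode) and Cl2(g) is produced by oxidation at the anode.
E°cell = E°(cathode) − E°(anode) = +2.87 − (+1.37) = +1.50 V.
The positive value indicates the reaction is spontaneous as written.

+1.50 V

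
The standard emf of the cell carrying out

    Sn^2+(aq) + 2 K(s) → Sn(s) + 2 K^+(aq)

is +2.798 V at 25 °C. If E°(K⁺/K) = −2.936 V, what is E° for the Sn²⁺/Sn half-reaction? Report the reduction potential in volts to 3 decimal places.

In the reaction as written the Sn²⁺/Sn couple is reduced (cathode) and K⁺/K is oxidized (anode), so E°cell = E°(Sn²⁺/Sn) − E°(K⁺/K).
E°(Sn²⁺/Sn) = E°cell + E°(anode) = +2.798 + (−2.936) = −0.138 V.

−0.138 V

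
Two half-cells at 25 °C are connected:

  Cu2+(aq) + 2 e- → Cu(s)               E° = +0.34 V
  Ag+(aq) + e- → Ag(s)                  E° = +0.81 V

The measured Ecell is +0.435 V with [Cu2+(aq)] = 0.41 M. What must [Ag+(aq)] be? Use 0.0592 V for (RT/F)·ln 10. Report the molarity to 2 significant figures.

Ag⁺/Ag is the cathode (higher E°); E°cell = +0.81 − (+0.34) = +0.47 V with n = 2.
From the Nernst equation, log Q = n(E° − E)/0.0592 = 2·(+0.47 − (+0.435))/0.0592 = 1.182.
Balancing electrons gives 2 Ag+(aq) + Cu(s) → 2 Ag(s) + Cu2+(aq); thus Q = [Cu2+(aq)] / [Ag+(aq)]^2.
Solving for the unknown gives log [Ag+(aq)] = −0.785, so [Ag+(aq)] ≈ 0.16 M.

0.16 M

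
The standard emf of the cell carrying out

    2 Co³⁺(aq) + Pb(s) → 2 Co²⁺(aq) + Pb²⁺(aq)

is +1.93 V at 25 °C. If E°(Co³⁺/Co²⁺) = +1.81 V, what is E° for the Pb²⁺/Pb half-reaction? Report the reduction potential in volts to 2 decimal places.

In the reaction as written the Co³⁺/Co²⁺ couple is reduced (cathode) and Pb²⁺/Pb is oxidized (anode), so E°cell = E°(Co³⁺/Co²⁺) − E°(Pb²⁺/Pb).
E°(Pb²⁺/Pb) = E°(cathode) − E°cell = +1.81 − (+1.93) = −0.12 V.

−0.12 V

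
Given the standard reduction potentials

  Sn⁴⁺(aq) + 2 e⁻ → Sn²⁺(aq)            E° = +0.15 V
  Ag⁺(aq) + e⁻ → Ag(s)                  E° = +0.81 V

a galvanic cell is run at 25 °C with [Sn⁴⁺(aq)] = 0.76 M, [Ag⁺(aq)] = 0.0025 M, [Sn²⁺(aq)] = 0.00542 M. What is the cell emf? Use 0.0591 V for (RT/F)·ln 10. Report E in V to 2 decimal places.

+0.44 V

Ag⁺/Ag is reduced (cathode, E° = +0.81 V) and Sn⁴⁺/Sn²⁺ is oxidized (anode).
E°cell = E°cat − E°an = +0.81 − (+0.15) = +0.66 V; n = 2.
The balanced reaction is 2 Ag⁺(aq) + Sn²⁺(aq) → 2 Ag(s) + Sn⁴⁺(aq), so Q = [Sn⁴⁺(aq)] / ([Ag⁺(aq)]^2·[Sn²⁺(aq)]) = 2.24×10^7 and log Q = 7.351.
E = E° − (0.0591/n)·log Q = +0.66 − (0.0591/2)(7.351) = +0.44 V.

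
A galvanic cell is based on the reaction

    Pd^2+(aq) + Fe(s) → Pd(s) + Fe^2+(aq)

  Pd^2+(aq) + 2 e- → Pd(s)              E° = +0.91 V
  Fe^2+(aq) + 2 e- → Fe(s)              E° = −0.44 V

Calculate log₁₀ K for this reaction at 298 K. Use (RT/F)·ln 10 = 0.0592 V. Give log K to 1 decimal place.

log K = 45.6

The Pd²⁺/Pd couple is reduced (cathode); E°cell = +0.91 − (−0.44) = +1.35 V with n = 2.
At equilibrium E = 0, so log K = nE°cell / 0.0592 = (2)(+1.35) / 0.0592 = 45.6.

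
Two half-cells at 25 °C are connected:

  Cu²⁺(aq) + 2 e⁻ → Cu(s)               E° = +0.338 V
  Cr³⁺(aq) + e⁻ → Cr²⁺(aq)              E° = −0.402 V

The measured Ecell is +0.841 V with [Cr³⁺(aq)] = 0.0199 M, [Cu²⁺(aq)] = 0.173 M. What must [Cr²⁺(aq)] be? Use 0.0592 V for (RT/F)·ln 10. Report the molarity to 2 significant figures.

2.4 M

With Cu²⁺/Cu at the cathode and Cr³⁺/Cr²⁺ at the anode, E°cell = +0.338 − (−0.402) = +0.740 V (n = 2).
From the Nernst equation, log Q = n(E° − E)/0.0592 = 2·(+0.740 − (+0.841))/0.0592 = −3.412.
The balanced reaction is Cu²⁺(aq) + 2 Cr²⁺(aq) → Cu(s) + 2 Cr³⁺(aq), so Q = [Cr³⁺(aq)]^2 / ([Cu²⁺(aq)]·[Cr²⁺(aq)]^2).
Solving for the unknown gives log [Cr²⁺(aq)] = 0.386, so [Cr²⁺(aq)] ≈ 2.4 M.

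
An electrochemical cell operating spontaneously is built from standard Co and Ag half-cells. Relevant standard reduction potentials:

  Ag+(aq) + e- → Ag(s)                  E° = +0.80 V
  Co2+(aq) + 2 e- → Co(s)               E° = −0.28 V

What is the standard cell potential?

+1.08 V

The Ag⁺/Ag couple has the higher E°, so Ag ion is reduced (cathode) and Co is oxidized (anode).
E°cell = E°(cathode) − E°(anode) = +0.80 − (−0.28) = +1.08 V.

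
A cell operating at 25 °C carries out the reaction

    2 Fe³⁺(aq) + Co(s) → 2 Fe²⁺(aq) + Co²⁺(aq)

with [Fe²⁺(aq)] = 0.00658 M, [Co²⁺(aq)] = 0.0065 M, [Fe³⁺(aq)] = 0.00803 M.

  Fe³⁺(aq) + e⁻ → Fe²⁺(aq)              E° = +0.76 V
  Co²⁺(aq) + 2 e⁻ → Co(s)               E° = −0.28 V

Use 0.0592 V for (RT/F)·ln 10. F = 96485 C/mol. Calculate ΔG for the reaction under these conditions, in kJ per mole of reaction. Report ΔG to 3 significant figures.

−214 kJ/mol

E°cell = +0.76 − (−0.28) = +1.04 V; the balanced reaction transfers n = 2 electrons.
Q = ([Fe²⁺(aq)]^2·[Co²⁺(aq)]) / [Fe³⁺(aq)]^2 = 0.00436, so log Q = −2.360 and E = +1.04 − (0.0592/2)(−2.360) = +1.1099 V.
Then ΔG = −nFE = −2 × 96485 × +1.1099 J/mol = −214 kJ/mol.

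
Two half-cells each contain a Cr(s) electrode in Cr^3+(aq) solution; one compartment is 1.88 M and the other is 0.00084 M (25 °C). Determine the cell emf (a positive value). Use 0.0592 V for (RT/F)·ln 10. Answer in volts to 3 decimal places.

0.066 V

For a concentration cell E°cell = 0, since both electrodes use the same couple.
The compartment with the higher Cr^3+(aq) concentration (1.88 M) acts as the cathode; ions are reduced there and produced at the dilute (0.00084 M) anode.
With n = 3, Ecell = −(0.0592/3)·log([dilute]/[conc]) = −(0.0592/3)·log(0.00084/1.88) = +0.066 V.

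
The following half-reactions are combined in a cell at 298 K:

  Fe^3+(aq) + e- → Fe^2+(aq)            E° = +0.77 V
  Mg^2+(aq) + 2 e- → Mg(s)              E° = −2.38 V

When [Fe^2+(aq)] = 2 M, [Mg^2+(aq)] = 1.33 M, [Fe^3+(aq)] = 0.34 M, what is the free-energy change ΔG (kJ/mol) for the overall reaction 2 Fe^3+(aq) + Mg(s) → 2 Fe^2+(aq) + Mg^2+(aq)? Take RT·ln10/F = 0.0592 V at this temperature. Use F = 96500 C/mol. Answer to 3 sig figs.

The standard cell potential is +0.77 − (−2.38) = +3.15 V, with n = 2 electrons in the balanced equation.
Here Q = ([Fe^2+(aq)]^2·[Mg^2+(aq)]) / [Fe^3+(aq)]^2 = 46 (log Q = 1.663), giving E = +3.15 − (0.0592/2)·(1.663) = +3.1008 V.
ΔG = −nFE = −(2)(96500)(+3.1008) J/mol = −598 kJ/mol.

−598 kJ/mol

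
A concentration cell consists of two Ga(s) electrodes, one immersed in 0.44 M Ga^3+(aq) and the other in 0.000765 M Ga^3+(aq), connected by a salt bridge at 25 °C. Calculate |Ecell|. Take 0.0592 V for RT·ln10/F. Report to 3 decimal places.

For a concentration cell E°cell = 0, since both electrodes use the same couple.
The compartment with the higher Ga^3+(aq) concentration (0.44 M) acts as the cathode; ions are reduced there and produced at the dilute (0.000765 M) anode.
With n = 3, Ecell = −(0.0592/3)·log([dilute]/[conc]) = −(0.0592/3)·log(0.000765/0.44) = +0.054 V.

0.054 V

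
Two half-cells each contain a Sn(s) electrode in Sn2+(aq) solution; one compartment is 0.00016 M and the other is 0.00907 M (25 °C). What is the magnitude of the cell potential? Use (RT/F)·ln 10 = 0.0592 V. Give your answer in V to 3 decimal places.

0.052 V

For a concentration cell E°cell = 0, since both electrodes use the same couple.
The compartment with the higher Sn2+(aq) concentration (0.00907 M) acts as the cathode; ions are reduced there and produced at the dilute (0.00016 M) anode.
With n = 2, Ecell = −(0.0592/2)·log([dilute]/[conc]) = −(0.0592/2)·log(0.00016/0.00907) = +0.052 V.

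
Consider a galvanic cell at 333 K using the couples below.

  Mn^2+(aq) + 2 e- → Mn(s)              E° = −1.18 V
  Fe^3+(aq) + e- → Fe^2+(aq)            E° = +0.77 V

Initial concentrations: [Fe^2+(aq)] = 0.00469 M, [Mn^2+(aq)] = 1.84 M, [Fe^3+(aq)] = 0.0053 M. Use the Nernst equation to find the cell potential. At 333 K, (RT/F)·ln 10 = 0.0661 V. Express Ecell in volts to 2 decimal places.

+1.94 V

Since E°(Fe³⁺/Fe²⁺) > E°(Mn²⁺/Mn), Fe³⁺/Fe²⁺ serves as the cathode.
E°cell = E°cat − E°an = +0.77 − (−1.18) = +1.95 V; n = 2.
Balancing gives 2 Fe^3+(aq) + Mn(s) → 2 Fe^2+(aq) + Mn^2+(aq); hence Q = ([Fe^2+(aq)]^2·[Mn^2+(aq)]) / [Fe^3+(aq)]^2 = 1.44 (log Q = 0.159).
E = E° − (0.0661/n)·log Q = +1.95 − (0.0661/2)(0.159) = +1.94 V.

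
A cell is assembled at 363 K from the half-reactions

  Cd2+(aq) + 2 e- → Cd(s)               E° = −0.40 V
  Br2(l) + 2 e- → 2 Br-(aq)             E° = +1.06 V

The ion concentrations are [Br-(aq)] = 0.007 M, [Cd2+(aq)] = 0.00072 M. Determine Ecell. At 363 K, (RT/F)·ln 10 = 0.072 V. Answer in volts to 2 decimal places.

+1.73 V

Br₂/Br⁻ is reduced (cathode, E° = +1.06 V) and Cd²⁺/Cd is oxidized (anode).
The standard potential is +1.06 − (−0.40) = +1.46 V and the balanced reaction transfers n = 2 electrons.
Balancing gives Br2(l) + Cd(s) → 2 Br-(aq) + Cd2+(aq); hence Q = [Br-(aq)]^2·[Cd2+(aq)] = 3.53×10^−8 (log Q = −7.452).
Applying E = E° − (RT ln10/nF)·log Q gives +1.46 − (0.072/2)(−7.452) = +1.73 V.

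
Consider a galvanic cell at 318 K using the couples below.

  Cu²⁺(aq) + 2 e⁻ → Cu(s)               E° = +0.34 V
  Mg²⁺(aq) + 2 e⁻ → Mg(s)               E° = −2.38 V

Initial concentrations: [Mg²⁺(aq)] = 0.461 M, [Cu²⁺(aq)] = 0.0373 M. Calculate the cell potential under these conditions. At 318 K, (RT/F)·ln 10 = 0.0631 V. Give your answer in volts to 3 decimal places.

+2.686 V

The Cu²⁺/Cu couple has the more positive E°, so it is the cathode; Mg²⁺/Mg is the anode.
The standard potential is +0.34 − (−2.38) = +2.72 V and the balanced reaction transfers n = 2 electrons.
The balanced reaction is Cu²⁺(aq) + Mg(s) → Cu(s) + Mg²⁺(aq), so Q = [Mg²⁺(aq)] / [Cu²⁺(aq)] = 12.4 and log Q = 1.092.
By the Nernst equation, E = +2.72 − (0.0631/2)·(1.092) = +2.686 V.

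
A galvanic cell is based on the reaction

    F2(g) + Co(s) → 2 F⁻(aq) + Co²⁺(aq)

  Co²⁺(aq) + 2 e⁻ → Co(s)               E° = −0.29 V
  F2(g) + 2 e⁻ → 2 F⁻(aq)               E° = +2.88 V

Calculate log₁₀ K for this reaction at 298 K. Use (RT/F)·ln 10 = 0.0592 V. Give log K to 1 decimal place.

The F₂/F⁻ couple is reduced (cathode); E°cell = +2.88 − (−0.29) = +3.17 V with n = 2.
At equilibrium E = 0, so log K = nE°cell / 0.0592 = (2)(+3.17) / 0.0592 = 107.1.

log K = 107.1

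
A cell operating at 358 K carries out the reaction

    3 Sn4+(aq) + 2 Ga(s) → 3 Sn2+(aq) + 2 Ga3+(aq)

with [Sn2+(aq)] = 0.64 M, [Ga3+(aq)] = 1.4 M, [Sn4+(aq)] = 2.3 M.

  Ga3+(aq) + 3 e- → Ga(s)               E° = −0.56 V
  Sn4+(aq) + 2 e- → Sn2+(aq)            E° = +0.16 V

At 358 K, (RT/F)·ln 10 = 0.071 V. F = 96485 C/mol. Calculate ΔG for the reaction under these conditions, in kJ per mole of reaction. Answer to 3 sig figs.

−426 kJ/mol

The standard cell potential is +0.16 − (−0.56) = +0.72 V, with n = 6 electrons in the balanced equation.
Q = ([Sn2+(aq)]^3·[Ga3+(aq)]^2) / [Sn4+(aq)]^3 = 0.0422, so log Q = −1.374 and E = +0.72 − (0.071/6)(−1.374) = +0.7363 V.
Finally ΔG = −nFE = −(6)(96485 C/mol)(+0.7363 V) = −426 kJ/mol.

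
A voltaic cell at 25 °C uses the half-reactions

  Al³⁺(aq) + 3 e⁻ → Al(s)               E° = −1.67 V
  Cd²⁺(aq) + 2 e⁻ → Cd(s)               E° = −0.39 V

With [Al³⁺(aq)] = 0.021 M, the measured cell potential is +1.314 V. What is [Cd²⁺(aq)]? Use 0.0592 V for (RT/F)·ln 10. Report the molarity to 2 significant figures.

With Cd²⁺/Cd at the cathode and Al³⁺/Al at the anode, E°cell = −0.39 − (−1.67) = +1.28 V (n = 6).
Since E = E° − (0.0592/n)·log Q, log Q = n(E° − E)/0.0592 = −3.446.
Balancing electrons gives 3 Cd²⁺(aq) + 2 Al(s) → 3 Cd(s) + 2 Al³⁺(aq); thus Q = [Al³⁺(aq)]^2 / [Cd²⁺(aq)]^3.
Isolating [Cd²⁺(aq)] in Q = 10^{−3.446} yields log [Cd²⁺(aq)] = 0.030, i.e. 1.1 M.

1.1 M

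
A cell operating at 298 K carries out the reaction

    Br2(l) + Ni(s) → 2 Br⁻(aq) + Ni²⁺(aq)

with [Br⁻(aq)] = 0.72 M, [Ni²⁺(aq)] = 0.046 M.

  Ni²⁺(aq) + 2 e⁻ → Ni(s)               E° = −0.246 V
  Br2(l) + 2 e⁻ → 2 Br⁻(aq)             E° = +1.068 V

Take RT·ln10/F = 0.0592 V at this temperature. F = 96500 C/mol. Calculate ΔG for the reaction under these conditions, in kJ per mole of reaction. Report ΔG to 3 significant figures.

The standard cell potential is +1.068 − (−0.246) = +1.314 V, with n = 2 electrons in the balanced equation.
The reaction quotient is [Br⁻(aq)]^2·[Ni²⁺(aq)] = 0.0238; by Nernst, E = +1.314 − (0.0592/2)(−1.623) = +1.3620 V.
Finally ΔG = −nFE = −(2)(96500 C/mol)(+1.3620 V) = −263 kJ/mol.

−263 kJ/mol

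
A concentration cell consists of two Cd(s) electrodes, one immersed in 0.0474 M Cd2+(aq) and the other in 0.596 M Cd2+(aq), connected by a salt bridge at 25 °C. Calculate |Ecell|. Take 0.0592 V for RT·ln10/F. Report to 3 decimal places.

0.033 V

For a concentration cell E°cell = 0, since both electrodes use the same couple.
The compartment with the higher Cd2+(aq) concentration (0.596 M) acts as the cathode; ions are reduced there and produced at the dilute (0.0474 M) anode.
With n = 2, Ecell = −(0.0592/2)·log([dilute]/[conc]) = −(0.0592/2)·log(0.0474/0.596) = +0.033 V.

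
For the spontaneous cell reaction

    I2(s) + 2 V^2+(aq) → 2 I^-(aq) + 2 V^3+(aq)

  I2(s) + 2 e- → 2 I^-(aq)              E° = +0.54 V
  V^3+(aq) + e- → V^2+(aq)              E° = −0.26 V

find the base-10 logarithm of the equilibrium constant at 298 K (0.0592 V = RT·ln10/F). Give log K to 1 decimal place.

The I₂/I⁻ couple is reduced (cathode); E°cell = +0.54 − (−0.26) = +0.80 V with n = 2.
At equilibrium E = 0, so log K = nE°cell / 0.0592 = (2)(+0.80) / 0.0592 = 27.0.

log K = 27.0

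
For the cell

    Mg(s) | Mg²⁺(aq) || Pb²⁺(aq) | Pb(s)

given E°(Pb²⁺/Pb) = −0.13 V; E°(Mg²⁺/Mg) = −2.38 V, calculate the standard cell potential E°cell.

+2.25 V

By convention the left-hand electrode in cell notation is the anode (oxidation) and the right-hand electrode is the cathode (reduction).
E°cell = E°(right) − E°(left) = −0.13 − (−2.38) = +2.25 V.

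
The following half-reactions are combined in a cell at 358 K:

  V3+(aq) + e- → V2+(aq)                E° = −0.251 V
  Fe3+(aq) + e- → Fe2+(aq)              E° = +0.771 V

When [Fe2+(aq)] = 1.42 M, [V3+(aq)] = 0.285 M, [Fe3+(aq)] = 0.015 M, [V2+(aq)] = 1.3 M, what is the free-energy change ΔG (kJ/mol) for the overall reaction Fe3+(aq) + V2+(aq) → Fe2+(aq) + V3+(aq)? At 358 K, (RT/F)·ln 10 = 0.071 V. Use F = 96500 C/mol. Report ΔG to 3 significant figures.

−89.6 kJ/mol

E°cell = +0.771 − (−0.251) = +1.022 V; the balanced reaction transfers n = 1 electron.
The reaction quotient is ([Fe2+(aq)]·[V3+(aq)]) / ([Fe3+(aq)]·[V2+(aq)]) = 20.8; by Nernst, E = +1.022 − (0.071/1)(1.317) = +0.9285 V.
Finally ΔG = −nFE = −(1)(96500 C/mol)(+0.9285 V) = −89.6 kJ/mol.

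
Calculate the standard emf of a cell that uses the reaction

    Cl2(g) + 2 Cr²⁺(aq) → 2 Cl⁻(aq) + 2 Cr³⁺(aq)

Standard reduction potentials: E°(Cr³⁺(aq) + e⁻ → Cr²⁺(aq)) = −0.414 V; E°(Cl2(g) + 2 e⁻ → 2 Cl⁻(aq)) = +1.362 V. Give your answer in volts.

+1.776 V

In the reaction as written, Cl2(g) is reduced (cathode) and Cr³⁺(aq) is produced by oxidation at the anode.
E°cell = E°(cathode) − E°(anode) = +1.362 − (−0.414) = +1.776 V.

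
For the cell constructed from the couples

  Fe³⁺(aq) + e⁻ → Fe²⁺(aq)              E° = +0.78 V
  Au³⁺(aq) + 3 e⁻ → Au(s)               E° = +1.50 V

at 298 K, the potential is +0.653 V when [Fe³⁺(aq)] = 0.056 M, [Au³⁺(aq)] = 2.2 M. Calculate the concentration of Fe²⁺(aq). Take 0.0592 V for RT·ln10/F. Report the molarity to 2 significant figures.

With Au³⁺/Au at the cathode and Fe³⁺/Fe²⁺ at the anode, E°cell = +1.50 − (+0.78) = +0.72 V (n = 3).
From the Nernst equation, log Q = n(E° − E)/0.0592 = 3·(+0.72 − (+0.653))/0.0592 = 3.395.
The balanced reaction is Au³⁺(aq) + 3 Fe²⁺(aq) → Au(s) + 3 Fe³⁺(aq), so Q = [Fe³⁺(aq)]^3 / ([Au³⁺(aq)]·[Fe²⁺(aq)]^3).
Solving for the unknown gives log [Fe²⁺(aq)] = −2.498, so [Fe²⁺(aq)] ≈ 0.0032 M.

0.0032 M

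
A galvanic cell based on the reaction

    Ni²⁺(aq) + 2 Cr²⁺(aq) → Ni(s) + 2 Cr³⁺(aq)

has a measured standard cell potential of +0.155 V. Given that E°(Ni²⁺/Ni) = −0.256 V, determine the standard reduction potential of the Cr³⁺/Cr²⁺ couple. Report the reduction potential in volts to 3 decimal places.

−0.411 V

In the reaction as written the Ni²⁺/Ni couple is reduced (cathode) and Cr³⁺/Cr²⁺ is oxidized (anode), so E°cell = E°(Ni²⁺/Ni) − E°(Cr³⁺/Cr²⁺).
E°(Cr³⁺/Cr²⁺) = E°(cathode) − E°cell = −0.256 − (+0.155) = −0.411 V.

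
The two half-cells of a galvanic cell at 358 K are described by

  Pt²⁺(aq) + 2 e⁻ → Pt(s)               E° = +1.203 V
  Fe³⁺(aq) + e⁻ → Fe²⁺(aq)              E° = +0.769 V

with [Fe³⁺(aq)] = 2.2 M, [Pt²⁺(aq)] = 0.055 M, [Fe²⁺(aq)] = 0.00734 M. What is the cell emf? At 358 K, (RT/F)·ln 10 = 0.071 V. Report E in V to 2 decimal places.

Pt²⁺/Pt is reduced (cathode, E° = +1.203 V) and Fe³⁺/Fe²⁺ is oxidized (anode).
E°cell = E°cat − E°an = +1.203 − (+0.769) = +0.434 V; n = 2.
Balancing gives Pt²⁺(aq) + 2 Fe²⁺(aq) → Pt(s) + 2 Fe³⁺(aq); hence Q = [Fe³⁺(aq)]^2 / ([Pt²⁺(aq)]·[Fe²⁺(aq)]^2) = 1.63×10^6 (log Q = 6.213).
By the Nernst equation, E = +0.434 − (0.071/2)·(6.213) = +0.21 V.

+0.21 V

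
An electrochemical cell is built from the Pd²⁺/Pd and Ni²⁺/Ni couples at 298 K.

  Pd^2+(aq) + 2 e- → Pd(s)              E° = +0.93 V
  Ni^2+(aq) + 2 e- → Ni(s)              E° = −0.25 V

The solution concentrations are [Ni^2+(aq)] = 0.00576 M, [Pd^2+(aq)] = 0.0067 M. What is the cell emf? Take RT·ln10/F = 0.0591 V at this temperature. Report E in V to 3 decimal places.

The Pd²⁺/Pd couple has the more positive E°, so it is the cathode; Ni²⁺/Ni is the anode.
E°cell = +0.93 − (−0.25) = +1.18 V, with n = 2 electrons transferred.
For the overall reaction Pd^2+(aq) + Ni(s) → Pd(s) + Ni^2+(aq), Q = [Ni^2+(aq)] / [Pd^2+(aq)] = 0.86, giving log Q = −0.066.
By the Nernst equation, E = +1.18 − (0.0591/2)·(−0.066) = +1.182 V.

+1.182 V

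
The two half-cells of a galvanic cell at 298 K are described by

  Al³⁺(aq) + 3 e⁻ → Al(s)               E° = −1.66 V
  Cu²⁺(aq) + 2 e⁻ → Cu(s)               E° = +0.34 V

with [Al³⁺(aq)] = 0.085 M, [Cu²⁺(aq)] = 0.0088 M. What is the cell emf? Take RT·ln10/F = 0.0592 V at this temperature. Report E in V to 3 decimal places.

Cu²⁺/Cu is reduced (cathode, E° = +0.34 V) and Al³⁺/Al is oxidized (anode).
E°cell = +0.34 − (−1.66) = +2.00 V, with n = 6 electrons transferred.
For the overall reaction 3 Cu²⁺(aq) + 2 Al(s) → 3 Cu(s) + 2 Al³⁺(aq), Q = [Al³⁺(aq)]^2 / [Cu²⁺(aq)]^3 = 1.06×10^4, giving log Q = 4.025.
E = E° − (0.0592/n)·log Q = +2.00 − (0.0592/6)(4.025) = +1.960 V.

+1.960 V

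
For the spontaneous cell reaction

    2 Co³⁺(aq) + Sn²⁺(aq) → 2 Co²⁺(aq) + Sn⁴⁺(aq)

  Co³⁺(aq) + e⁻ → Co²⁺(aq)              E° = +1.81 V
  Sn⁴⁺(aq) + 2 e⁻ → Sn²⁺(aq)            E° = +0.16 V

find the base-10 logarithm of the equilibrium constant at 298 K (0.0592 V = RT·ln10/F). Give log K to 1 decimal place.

log K = 55.7

The Co³⁺/Co²⁺ couple is reduced (cathode); E°cell = +1.81 − (+0.16) = +1.65 V with n = 2.
At equilibrium E = 0, so log K = nE°cell / 0.0592 = (2)(+1.65) / 0.0592 = 55.7.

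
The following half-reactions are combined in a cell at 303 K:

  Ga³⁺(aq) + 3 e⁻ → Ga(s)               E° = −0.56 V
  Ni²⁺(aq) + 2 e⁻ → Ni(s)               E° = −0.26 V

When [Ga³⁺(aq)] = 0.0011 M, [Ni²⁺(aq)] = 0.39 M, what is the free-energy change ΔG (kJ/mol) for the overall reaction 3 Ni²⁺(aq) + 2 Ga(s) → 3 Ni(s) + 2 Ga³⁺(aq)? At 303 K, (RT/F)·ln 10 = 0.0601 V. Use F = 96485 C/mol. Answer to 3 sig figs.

−201 kJ/mol

With Ni²⁺/Ni reduced at the cathode, E°cell = −0.26 − (−0.56) = +0.30 V and n = 6.
The reaction quotient is [Ga³⁺(aq)]^2 / [Ni²⁺(aq)]^3 = 2.04×10^−5; by Nernst, E = +0.30 − (0.0601/6)(−4.690) = +0.3470 V.
ΔG = −nFE = −(6)(96485)(+0.3470) J/mol = −201 kJ/mol.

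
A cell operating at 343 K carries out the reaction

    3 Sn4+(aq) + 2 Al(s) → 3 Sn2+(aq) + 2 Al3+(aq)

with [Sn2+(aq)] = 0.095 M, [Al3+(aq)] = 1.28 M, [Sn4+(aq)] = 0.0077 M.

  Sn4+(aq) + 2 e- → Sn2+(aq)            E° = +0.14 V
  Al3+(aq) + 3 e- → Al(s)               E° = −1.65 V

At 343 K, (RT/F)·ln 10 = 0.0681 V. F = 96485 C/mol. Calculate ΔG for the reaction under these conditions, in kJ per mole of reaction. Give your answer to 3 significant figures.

With Sn⁴⁺/Sn²⁺ reduced at the cathode, E°cell = +0.14 − (−1.65) = +1.79 V and n = 6.
The reaction quotient is ([Sn2+(aq)]^3·[Al3+(aq)]^2) / [Sn4+(aq)]^3 = 3.08×10^3; by Nernst, E = +1.79 − (0.0681/6)(3.488) = +1.7504 V.
ΔG = −nFE = −(6)(96485)(+1.7504) J/mol = −1010 kJ/mol.

−1010 kJ/mol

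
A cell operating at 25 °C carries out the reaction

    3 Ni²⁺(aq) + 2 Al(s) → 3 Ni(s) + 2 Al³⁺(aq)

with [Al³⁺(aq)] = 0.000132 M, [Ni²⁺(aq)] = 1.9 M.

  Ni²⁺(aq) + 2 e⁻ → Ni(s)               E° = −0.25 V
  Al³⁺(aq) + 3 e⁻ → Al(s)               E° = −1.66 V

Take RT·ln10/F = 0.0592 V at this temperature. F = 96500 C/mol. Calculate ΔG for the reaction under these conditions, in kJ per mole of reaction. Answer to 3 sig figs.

−865 kJ/mol

E°cell = −0.25 − (−1.66) = +1.41 V; the balanced reaction transfers n = 6 electrons.
Q = [Al³⁺(aq)]^2 / [Ni²⁺(aq)]^3 = 2.54×10^−9, so log Q = −8.595 and E = +1.41 − (0.0592/6)(−8.595) = +1.4948 V.
Then ΔG = −nFE = −6 × 96500 × +1.4948 J/mol = −865 kJ/mol.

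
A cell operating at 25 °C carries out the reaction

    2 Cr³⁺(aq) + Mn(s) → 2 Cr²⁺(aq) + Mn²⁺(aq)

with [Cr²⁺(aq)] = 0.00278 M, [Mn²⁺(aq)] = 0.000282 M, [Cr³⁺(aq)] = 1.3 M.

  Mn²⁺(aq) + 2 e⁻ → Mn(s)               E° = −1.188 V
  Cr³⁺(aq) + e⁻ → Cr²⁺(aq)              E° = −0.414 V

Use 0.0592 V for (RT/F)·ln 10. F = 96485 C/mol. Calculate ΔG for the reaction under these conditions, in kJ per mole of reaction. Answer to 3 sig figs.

−200 kJ/mol

With Cr³⁺/Cr²⁺ reduced at the cathode, E°cell = −0.414 − (−1.188) = +0.774 V and n = 2.
Q = ([Cr²⁺(aq)]^2·[Mn²⁺(aq)]) / [Cr³⁺(aq)]^2 = 1.29×10^−9, so log Q = −8.890 and E = +0.774 − (0.0592/2)(−8.890) = +1.0371 V.
Finally ΔG = −nFE = −(2)(96485 C/mol)(+1.0371 V) = −200 kJ/mol.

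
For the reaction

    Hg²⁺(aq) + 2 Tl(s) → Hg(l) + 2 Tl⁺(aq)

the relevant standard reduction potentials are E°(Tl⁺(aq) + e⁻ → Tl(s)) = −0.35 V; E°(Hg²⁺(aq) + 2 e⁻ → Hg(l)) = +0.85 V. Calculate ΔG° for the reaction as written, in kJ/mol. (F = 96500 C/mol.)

In the reaction as written Hg²⁺(aq) is reduced, so the Hg²⁺/Hg couple is the cathode and Tl⁺/Tl is the anode.
E°cell = +0.85 − (−0.35) = +1.20 V; balancing electrons gives n = 2.
ΔG° = −nFE°cell = −(2)(96500)(+1.20) J/mol = −232 kJ/mol.

−232 kJ/mol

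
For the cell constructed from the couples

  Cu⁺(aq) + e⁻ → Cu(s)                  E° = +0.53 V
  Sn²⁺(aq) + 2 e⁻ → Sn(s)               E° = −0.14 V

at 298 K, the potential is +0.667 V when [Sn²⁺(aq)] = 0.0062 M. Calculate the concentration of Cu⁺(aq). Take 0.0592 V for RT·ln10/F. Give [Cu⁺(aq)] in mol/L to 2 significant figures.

The Cu⁺/Cu couple has the larger reduction potential, so it is the cathode: E°cell = +0.53 − (−0.14) = +0.67 V and n = 2.
From the Nernst equation, log Q = n(E° − E)/0.0592 = 2·(+0.67 − (+0.667))/0.0592 = 0.101.
The balanced reaction is 2 Cu⁺(aq) + Sn(s) → 2 Cu(s) + Sn²⁺(aq), so Q = [Sn²⁺(aq)] / [Cu⁺(aq)]^2.
Solving for the unknown gives log [Cu⁺(aq)] = −1.154, so [Cu⁺(aq)] ≈ 0.070 M.

0.070 M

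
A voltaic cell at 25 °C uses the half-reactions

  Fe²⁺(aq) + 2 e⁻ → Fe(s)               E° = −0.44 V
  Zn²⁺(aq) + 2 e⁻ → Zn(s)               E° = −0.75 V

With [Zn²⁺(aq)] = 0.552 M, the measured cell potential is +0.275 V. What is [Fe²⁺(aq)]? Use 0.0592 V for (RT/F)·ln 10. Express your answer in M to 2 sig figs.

0.036 M

With Fe²⁺/Fe at the cathode and Zn²⁺/Zn at the anode, E°cell = −0.44 − (−0.75) = +0.31 V (n = 2).
Since E = E° − (0.0592/n)·log Q, log Q = n(E° − E)/0.0592 = 1.182.
Balancing electrons gives Fe²⁺(aq) + Zn(s) → Fe(s) + Zn²⁺(aq); thus Q = [Zn²⁺(aq)] / [Fe²⁺(aq)].
Solving for the unknown gives log [Fe²⁺(aq)] = −1.440, so [Fe²⁺(aq)] ≈ 0.036 M.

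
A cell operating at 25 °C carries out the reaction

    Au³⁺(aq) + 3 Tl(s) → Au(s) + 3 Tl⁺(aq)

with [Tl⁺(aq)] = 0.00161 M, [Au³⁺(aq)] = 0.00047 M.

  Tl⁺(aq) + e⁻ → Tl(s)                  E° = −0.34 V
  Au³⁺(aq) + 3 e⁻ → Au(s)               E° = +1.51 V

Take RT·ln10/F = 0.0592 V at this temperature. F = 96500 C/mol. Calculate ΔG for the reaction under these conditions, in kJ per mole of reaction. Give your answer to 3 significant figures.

−564 kJ/mol

E°cell = +1.51 − (−0.34) = +1.85 V; the balanced reaction transfers n = 3 electrons.
The reaction quotient is [Tl⁺(aq)]^3 / [Au³⁺(aq)] = 8.88×10^−6; by Nernst, E = +1.85 − (0.0592/3)(−5.052) = +1.9497 V.
Finally ΔG = −nFE = −(3)(96500 C/mol)(+1.9497 V) = −564 kJ/mol.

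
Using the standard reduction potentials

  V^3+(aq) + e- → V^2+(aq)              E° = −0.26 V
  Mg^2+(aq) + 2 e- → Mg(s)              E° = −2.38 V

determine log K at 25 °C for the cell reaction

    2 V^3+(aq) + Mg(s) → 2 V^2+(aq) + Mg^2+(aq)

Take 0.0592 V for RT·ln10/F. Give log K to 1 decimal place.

log K = 71.6

The V³⁺/V²⁺ couple is reduced (cathode); E°cell = −0.26 − (−2.38) = +2.12 V with n = 2.
At equilibrium E = 0, so log K = nE°cell / 0.0592 = (2)(+2.12) / 0.0592 = 71.6.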